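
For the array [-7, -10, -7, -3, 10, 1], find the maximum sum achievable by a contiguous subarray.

Using Kadane's algorithm on [-7, -10, -7, -3, 10, 1]:

Scanning through the array:
Position 1 (value -10): max_ending_here = -10, max_so_far = -7
Position 2 (value -7): max_ending_here = -7, max_so_far = -7
Position 3 (value -3): max_ending_here = -3, max_so_far = -3
Position 4 (value 10): max_ending_here = 10, max_so_far = 10
Position 5 (value 1): max_ending_here = 11, max_so_far = 11

Maximum subarray: [10, 1]
Maximum sum: 11

The maximum subarray is [10, 1] with sum 11. This subarray runs from index 4 to index 5.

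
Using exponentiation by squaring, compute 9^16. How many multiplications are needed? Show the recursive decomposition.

Computing 9^16 by squaring (build up from 9^1; each line after the first costs one multiplication):

9^1 = 9
9^2 = (9^1)^2 = 9^2 = 81
9^4 = (9^2)^2 = 81^2 = 6561
9^8 = (9^4)^2 = 6561^2 = 43046721
9^16 = (9^8)^2 = 43046721^2 = 1853020188851841

Result: 1853020188851841
Multiplications needed: 4 (4 lines after 9^1)

9^16 = 1853020188851841. Using exponentiation by squaring, this requires 4 multiplications. The key idea: if the exponent is even, square the half-power; if odd, multiply by the base once.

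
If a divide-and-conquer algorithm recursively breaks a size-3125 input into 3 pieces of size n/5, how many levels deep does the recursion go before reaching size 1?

For divide and conquer with division factor 5:

Problem sizes at each level:
Level 0: 3125
Level 1: 625
Level 2: 125
Level 3: 25
Level 4: 5
Level 5: 1

The root is level 0 and the size-1 base case is level 5 (the tree spans levels 0 through 5, i.e. 6 levels counting the root), so the depth is the number of divisions: log_5(3125) = 5

The recursion tree depth is log_5(3125) = 5. At each level, the problem size is divided by 5, so it takes 5 divisions to reduce to a base case of size 1. The algorithm makes 3 recursive calls at each level.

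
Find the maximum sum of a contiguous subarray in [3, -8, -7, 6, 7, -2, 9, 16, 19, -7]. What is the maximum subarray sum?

Using Kadane's algorithm on [3, -8, -7, 6, 7, -2, 9, 16, 19, -7]:

Scanning through the array:
Position 1 (value -8): max_ending_here = -5, max_so_far = 3
Position 2 (value -7): max_ending_here = -7, max_so_far = 3
Position 3 (value 6): max_ending_here = 6, max_so_far = 6
Position 4 (value 7): max_ending_here = 13, max_so_far = 13
Position 5 (value -2): max_ending_here = 11, max_so_far = 13
Position 6 (value 9): max_ending_here = 20, max_so_far = 20
Position 7 (value 16): max_ending_here = 36, max_so_far = 36
Position 8 (value 19): max_ending_here = 55, max_so_far = 55
Position 9 (value -7): max_ending_here = 48, max_so_far = 55

Maximum subarray: [6, 7, -2, 9, 16, 19]
Maximum sum: 55

The maximum subarray is [6, 7, -2, 9, 16, 19] with sum 55. This subarray runs from index 3 to index 8.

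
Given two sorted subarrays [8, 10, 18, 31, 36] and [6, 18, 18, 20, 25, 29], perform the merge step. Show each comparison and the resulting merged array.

Merging process:

Compare 8 vs 6: take 6 from right. Merged: [6]
Compare 8 vs 18: take 8 from left. Merged: [6, 8]
Compare 10 vs 18: take 10 from left. Merged: [6, 8, 10]
Compare 18 vs 18: take 18 from left. Merged: [6, 8, 10, 18]
Compare 31 vs 18: take 18 from right. Merged: [6, 8, 10, 18, 18]
Compare 31 vs 18: take 18 from right. Merged: [6, 8, 10, 18, 18, 18]
Compare 31 vs 20: take 20 from right. Merged: [6, 8, 10, 18, 18, 18, 20]
Compare 31 vs 25: take 25 from right. Merged: [6, 8, 10, 18, 18, 18, 20, 25]
Compare 31 vs 29: take 29 from right. Merged: [6, 8, 10, 18, 18, 18, 20, 25, 29]
Append remaining from left: [31, 36]. Merged: [6, 8, 10, 18, 18, 18, 20, 25, 29, 31, 36]

Final merged array: [6, 8, 10, 18, 18, 18, 20, 25, 29, 31, 36]
Total comparisons: 9

The merged array is [6, 8, 10, 18, 18, 18, 20, 25, 29, 31, 36], requiring 9 comparisons. The merge step runs in O(n) time where n is the total number of elements.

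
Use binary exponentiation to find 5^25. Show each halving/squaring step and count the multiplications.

Computing 5^25 by squaring (build up from 5^1; each line after the first costs one multiplication):

5^1 = 5
5^2 = (5^1)^2 = 5^2 = 25
5^3 = 5 * 5^2 = 5 * 25 = 125
5^6 = (5^3)^2 = 125^2 = 15625
5^12 = (5^6)^2 = 15625^2 = 244140625
5^24 = (5^12)^2 = 244140625^2 = 59604644775390625
5^25 = 5 * 5^24 = 5 * 59604644775390625 = 298023223876953125

Result: 298023223876953125
Multiplications needed: 6 (6 lines after 5^1)

5^25 = 298023223876953125. Using exponentiation by squaring, this requires 6 multiplications. The key idea: if the exponent is even, square the half-power; if odd, multiply by the base once.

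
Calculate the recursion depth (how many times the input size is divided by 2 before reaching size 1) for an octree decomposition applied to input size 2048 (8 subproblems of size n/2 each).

For divide and conquer with division factor 2:

Problem sizes at each level:
Level 0: 2048
Level 1: 1024
Level 2: 512
Level 3: 256
Level 4: 128
Level 5: 64
Level 6: 32
Level 7: 16
Level 8: 8
Level 9: 4
Level 10: 2
Level 11: 1

The root is level 0 and the size-1 base case is level 11 (the tree spans levels 0 through 11, i.e. 12 levels counting the root), so the depth is the number of divisions: log_2(2048) = 11

The recursion tree depth is log_2(2048) = 11. At each level, the problem size is divided by 2, so it takes 11 divisions to reduce to a base case of size 1. The algorithm makes 8 recursive calls at each level.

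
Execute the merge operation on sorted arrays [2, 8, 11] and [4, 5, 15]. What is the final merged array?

Merging process:

Compare 2 vs 4: take 2 from left. Merged: [2]
Compare 8 vs 4: take 4 from right. Merged: [2, 4]
Compare 8 vs 5: take 5 from right. Merged: [2, 4, 5]
Compare 8 vs 15: take 8 from left. Merged: [2, 4, 5, 8]
Compare 11 vs 15: take 11 from left. Merged: [2, 4, 5, 8, 11]
Append remaining from right: [15]. Merged: [2, 4, 5, 8, 11, 15]

Final merged array: [2, 4, 5, 8, 11, 15]
Total comparisons: 5

The merged array is [2, 4, 5, 8, 11, 15], requiring 5 comparisons. The merge step runs in O(n) time where n is the total number of elements.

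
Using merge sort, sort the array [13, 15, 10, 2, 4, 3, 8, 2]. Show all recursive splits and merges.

Merge sort trace:

Split: [13, 15, 10, 2, 4, 3, 8, 2] -> [13, 15, 10, 2] and [4, 3, 8, 2]
  Split: [13, 15, 10, 2] -> [13, 15] and [10, 2]
    Split: [13, 15] -> [13] and [15]
    Merge: [13] + [15] -> [13, 15]
    Split: [10, 2] -> [10] and [2]
    Merge: [10] + [2] -> [2, 10]
  Merge: [13, 15] + [2, 10] -> [2, 10, 13, 15]
  Split: [4, 3, 8, 2] -> [4, 3] and [8, 2]
    Split: [4, 3] -> [4] and [3]
    Merge: [4] + [3] -> [3, 4]
    Split: [8, 2] -> [8] and [2]
    Merge: [8] + [2] -> [2, 8]
  Merge: [3, 4] + [2, 8] -> [2, 3, 4, 8]
Merge: [2, 10, 13, 15] + [2, 3, 4, 8] -> [2, 2, 3, 4, 8, 10, 13, 15]

Final sorted array: [2, 2, 3, 4, 8, 10, 13, 15]

The merge sort proceeds by recursively splitting the array and merging sorted halves.
After all merges, the sorted array is [2, 2, 3, 4, 8, 10, 13, 15].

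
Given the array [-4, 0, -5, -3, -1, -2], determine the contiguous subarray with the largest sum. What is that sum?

Using Kadane's algorithm on [-4, 0, -5, -3, -1, -2]:

Scanning through the array:
Position 1 (value 0): max_ending_here = 0, max_so_far = 0
Position 2 (value -5): max_ending_here = -5, max_so_far = 0
Position 3 (value -3): max_ending_here = -3, max_so_far = 0
Position 4 (value -1): max_ending_here = -1, max_so_far = 0
Position 5 (value -2): max_ending_here = -2, max_so_far = 0

Maximum subarray: [0]
Maximum sum: 0

The maximum subarray is [0] with sum 0. This subarray runs from index 1 to index 1.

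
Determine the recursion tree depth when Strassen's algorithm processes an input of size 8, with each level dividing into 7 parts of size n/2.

For divide and conquer with division factor 2:

Problem sizes at each level:
Level 0: 8
Level 1: 4
Level 2: 2
Level 3: 1

The root is level 0 and the size-1 base case is level 3 (the tree spans levels 0 through 3, i.e. 4 levels counting the root), so the depth is the number of divisions: log_2(8) = 3

The recursion tree depth is log_2(8) = 3. At each level, the problem size is divided by 2, so it takes 3 divisions to reduce to a base case of size 1. The algorithm makes 7 recursive calls at each level.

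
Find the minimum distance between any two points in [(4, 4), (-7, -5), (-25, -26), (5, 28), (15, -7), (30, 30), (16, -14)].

Computing all pairwise distances among 7 points:

d((4, 4), (-7, -5)) = 14.2127
d((4, 4), (-25, -26)) = 41.7253
d((4, 4), (5, 28)) = 24.0208
d((4, 4), (15, -7)) = 15.5563
d((4, 4), (30, 30)) = 36.7696
d((4, 4), (16, -14)) = 21.6333
d((-7, -5), (-25, -26)) = 27.6586
d((-7, -5), (5, 28)) = 35.1141
d((-7, -5), (15, -7)) = 22.0907
d((-7, -5), (30, 30)) = 50.9313
d((-7, -5), (16, -14)) = 24.6982
d((-25, -26), (5, 28)) = 61.7738
d((-25, -26), (15, -7)) = 44.2832
d((-25, -26), (30, 30)) = 78.492
d((-25, -26), (16, -14)) = 42.72
d((5, 28), (15, -7)) = 36.4005
d((5, 28), (30, 30)) = 25.0799
d((5, 28), (16, -14)) = 43.4166
d((15, -7), (30, 30)) = 39.9249
d((15, -7), (16, -14)) = 7.0711 <-- minimum
d((30, 30), (16, -14)) = 46.1736

Closest pair: (15, -7) and (16, -14) with distance 7.0711

The closest pair is (15, -7) and (16, -14) with Euclidean distance 7.0711. For 7 points, brute-force pairwise comparison is shown above. For large n, the divide-and-conquer algorithm (sort by x, recurse on halves, check the dividing strip) achieves O(n log n).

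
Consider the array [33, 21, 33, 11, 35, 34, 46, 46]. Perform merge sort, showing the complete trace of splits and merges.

Merge sort trace:

Split: [33, 21, 33, 11, 35, 34, 46, 46] -> [33, 21, 33, 11] and [35, 34, 46, 46]
  Split: [33, 21, 33, 11] -> [33, 21] and [33, 11]
    Split: [33, 21] -> [33] and [21]
    Merge: [33] + [21] -> [21, 33]
    Split: [33, 11] -> [33] and [11]
    Merge: [33] + [11] -> [11, 33]
  Merge: [21, 33] + [11, 33] -> [11, 21, 33, 33]
  Split: [35, 34, 46, 46] -> [35, 34] and [46, 46]
    Split: [35, 34] -> [35] and [34]
    Merge: [35] + [34] -> [34, 35]
    Split: [46, 46] -> [46] and [46]
    Merge: [46] + [46] -> [46, 46]
  Merge: [34, 35] + [46, 46] -> [34, 35, 46, 46]
Merge: [11, 21, 33, 33] + [34, 35, 46, 46] -> [11, 21, 33, 33, 34, 35, 46, 46]

Final sorted array: [11, 21, 33, 33, 34, 35, 46, 46]

The merge sort proceeds by recursively splitting the array and merging sorted halves.
After all merges, the sorted array is [11, 21, 33, 33, 34, 35, 46, 46].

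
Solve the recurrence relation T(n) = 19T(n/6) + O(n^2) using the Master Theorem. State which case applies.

Master Theorem for T(n) = 19T(n/6) + O(n^2):

a = 19, b = 6, c = 2
log_b(a) = log_6(19) = 1.6433

Case 3: c = 2 > log_6(19) = 1.6433
T(n) = O(n^2) = O(n^2)

For T(n) = 19T(n/6) + O(n^2): log_6(19) = 1.6433. This is Case 3 of the Master Theorem (c > log_b(a), work dominated by root), giving O(n^2).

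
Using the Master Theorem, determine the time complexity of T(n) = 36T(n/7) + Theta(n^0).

Master Theorem for T(n) = 36T(n/7) + O(n^0):

a = 36, b = 7, c = 0
log_b(a) = log_7(36) = 1.8416

Case 1: c = 0 < log_7(36) = 1.8416
T(n) = O(n^(log_7 36))

For T(n) = 36T(n/7) + O(n^0): log_7(36) = 1.8416. This is Case 1 of the Master Theorem (c < log_b(a), work dominated by leaves), giving O(n^(log_7 36)).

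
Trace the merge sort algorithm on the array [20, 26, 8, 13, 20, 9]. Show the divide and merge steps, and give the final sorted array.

Merge sort trace:

Split: [20, 26, 8, 13, 20, 9] -> [20, 26, 8] and [13, 20, 9]
  Split: [20, 26, 8] -> [20] and [26, 8]
    Split: [26, 8] -> [26] and [8]
    Merge: [26] + [8] -> [8, 26]
  Merge: [20] + [8, 26] -> [8, 20, 26]
  Split: [13, 20, 9] -> [13] and [20, 9]
    Split: [20, 9] -> [20] and [9]
    Merge: [20] + [9] -> [9, 20]
  Merge: [13] + [9, 20] -> [9, 13, 20]
Merge: [8, 20, 26] + [9, 13, 20] -> [8, 9, 13, 20, 20, 26]

Final sorted array: [8, 9, 13, 20, 20, 26]

The merge sort proceeds by recursively splitting the array and merging sorted halves.
After all merges, the sorted array is [8, 9, 13, 20, 20, 26].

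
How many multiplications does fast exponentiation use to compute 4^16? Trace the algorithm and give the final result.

Computing 4^16 by squaring (build up from 4^1; each line after the first costs one multiplication):

4^1 = 4
4^2 = (4^1)^2 = 4^2 = 16
4^4 = (4^2)^2 = 16^2 = 256
4^8 = (4^4)^2 = 256^2 = 65536
4^16 = (4^8)^2 = 65536^2 = 4294967296

Result: 4294967296
Multiplications needed: 4 (4 lines after 4^1)

4^16 = 4294967296. Using exponentiation by squaring, this requires 4 multiplications. The key idea: if the exponent is even, square the half-power; if odd, multiply by the base once.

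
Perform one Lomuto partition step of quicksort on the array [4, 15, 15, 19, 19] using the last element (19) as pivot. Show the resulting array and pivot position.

Lomuto partition with pivot = 19:

Initial array: [4, 15, 15, 19, 19]

arr[0]=4 <= 19: swap with position 0, array becomes [4, 15, 15, 19, 19]
arr[1]=15 <= 19: swap with position 1, array becomes [4, 15, 15, 19, 19]
arr[2]=15 <= 19: swap with position 2, array becomes [4, 15, 15, 19, 19]
arr[3]=19 <= 19: swap with position 3, array becomes [4, 15, 15, 19, 19]

Place pivot at position 4: [4, 15, 15, 19, 19]
Pivot position: 4

After partitioning with pivot 19, the array becomes [4, 15, 15, 19, 19]. The pivot is placed at index 4. All elements to the left of the pivot are <= 19, and all elements to the right are > 19.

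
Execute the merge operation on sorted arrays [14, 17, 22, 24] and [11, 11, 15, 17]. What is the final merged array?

Merging process:

Compare 14 vs 11: take 11 from right. Merged: [11]
Compare 14 vs 11: take 11 from right. Merged: [11, 11]
Compare 14 vs 15: take 14 from left. Merged: [11, 11, 14]
Compare 17 vs 15: take 15 from right. Merged: [11, 11, 14, 15]
Compare 17 vs 17: take 17 from left. Merged: [11, 11, 14, 15, 17]
Compare 22 vs 17: take 17 from right. Merged: [11, 11, 14, 15, 17, 17]
Append remaining from left: [22, 24]. Merged: [11, 11, 14, 15, 17, 17, 22, 24]

Final merged array: [11, 11, 14, 15, 17, 17, 22, 24]
Total comparisons: 6

The merged array is [11, 11, 14, 15, 17, 17, 22, 24], requiring 6 comparisons. The merge step runs in O(n) time where n is the total number of elements.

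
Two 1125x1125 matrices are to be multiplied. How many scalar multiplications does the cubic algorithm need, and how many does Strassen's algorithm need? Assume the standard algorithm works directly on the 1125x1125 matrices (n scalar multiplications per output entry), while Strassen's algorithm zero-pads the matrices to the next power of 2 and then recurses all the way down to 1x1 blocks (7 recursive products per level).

Matrix multiplication for 1125x1125 matrices:

Strassen's algorithm requires power-of-2 dimensions. Pad 1125x1125 to 2048x2048 (next power of 2).

Standard algorithm: 1125^3 = 1423828125 multiplications
Strassen's algorithm: 7^(log2(2048)) = 7^11 = 1977326743 multiplications
Difference: 1423828125 - 1977326743 = -553498618 (Strassen uses MORE here due to padding overhead — for small or just-over-power-of-2 n, padding can outweigh the per-level savings)

Standard: 1423828125 multiplications (1125^3). Strassen: 1977326743 multiplications (7^11, after padding to 2048x2048). Strassen reduces 8 recursive multiplications to 7 at each level.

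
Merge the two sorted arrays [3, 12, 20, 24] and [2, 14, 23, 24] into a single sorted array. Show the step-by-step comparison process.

Merging process:

Compare 3 vs 2: take 2 from right. Merged: [2]
Compare 3 vs 14: take 3 from left. Merged: [2, 3]
Compare 12 vs 14: take 12 from left. Merged: [2, 3, 12]
Compare 20 vs 14: take 14 from right. Merged: [2, 3, 12, 14]
Compare 20 vs 23: take 20 from left. Merged: [2, 3, 12, 14, 20]
Compare 24 vs 23: take 23 from right. Merged: [2, 3, 12, 14, 20, 23]
Compare 24 vs 24: take 24 from left. Merged: [2, 3, 12, 14, 20, 23, 24]
Append remaining from right: [24]. Merged: [2, 3, 12, 14, 20, 23, 24, 24]

Final merged array: [2, 3, 12, 14, 20, 23, 24, 24]
Total comparisons: 7

The merged array is [2, 3, 12, 14, 20, 23, 24, 24], requiring 7 comparisons. The merge step runs in O(n) time where n is the total number of elements.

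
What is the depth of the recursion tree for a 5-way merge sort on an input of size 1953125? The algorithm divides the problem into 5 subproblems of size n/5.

For divide and conquer with division factor 5:

Problem sizes at each level:
Level 0: 1953125
Level 1: 390625
Level 2: 78125
Level 3: 15625
Level 4: 3125
Level 5: 625
Level 6: 125
Level 7: 25
Level 8: 5
Level 9: 1

The root is level 0 and the size-1 base case is level 9 (the tree spans levels 0 through 9, i.e. 10 levels counting the root), so the depth is the number of divisions: log_5(1953125) = 9

The recursion tree depth is log_5(1953125) = 9. At each level, the problem size is divided by 5, so it takes 9 divisions to reduce to a base case of size 1. The algorithm makes 5 recursive calls at each level.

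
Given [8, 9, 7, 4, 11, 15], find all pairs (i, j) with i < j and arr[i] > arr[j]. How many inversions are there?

Finding inversions in [8, 9, 7, 4, 11, 15]:

(0, 2): arr[0]=8 > arr[2]=7
(0, 3): arr[0]=8 > arr[3]=4
(1, 2): arr[1]=9 > arr[2]=7
(1, 3): arr[1]=9 > arr[3]=4
(2, 3): arr[2]=7 > arr[3]=4

Total inversions: 5

The array has 5 inversion(s): (0,2), (0,3), (1,2), (1,3), (2,3). Each pair (i,j) satisfies i < j and arr[i] > arr[j].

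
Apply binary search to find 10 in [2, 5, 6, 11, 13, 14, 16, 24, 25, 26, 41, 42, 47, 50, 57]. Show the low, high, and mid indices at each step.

Binary search for 10 in [2, 5, 6, 11, 13, 14, 16, 24, 25, 26, 41, 42, 47, 50, 57]:

lo=0, hi=14, mid=7, arr[mid]=24 -> 24 > 10, search left half
lo=0, hi=6, mid=3, arr[mid]=11 -> 11 > 10, search left half
lo=0, hi=2, mid=1, arr[mid]=5 -> 5 < 10, search right half
lo=2, hi=2, mid=2, arr[mid]=6 -> 6 < 10, search right half
lo=3 > hi=2, target 10 not found

Binary search determines that 10 is not in the array after 4 comparisons. The search space was exhausted without finding the target.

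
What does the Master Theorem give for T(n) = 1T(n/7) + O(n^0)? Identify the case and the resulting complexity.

Master Theorem for T(n) = 1T(n/7) + O(n^0):

a = 1, b = 7, c = 0
log_b(a) = log_7(1) = 0.0000

Case 2: c = 0 = log_7(1) = 0.0000
T(n) = O(n^0 log n) = O(log n)

For T(n) = 1T(n/7) + O(n^0): log_7(1) = 0.0000. This is Case 2 of the Master Theorem (c = log_b(a), equal work at all levels), giving O(log n).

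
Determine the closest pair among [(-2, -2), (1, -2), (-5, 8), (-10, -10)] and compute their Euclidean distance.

Computing all pairwise distances among 4 points:

d((-2, -2), (1, -2)) = 3.0 <-- minimum
d((-2, -2), (-5, 8)) = 10.4403
d((-2, -2), (-10, -10)) = 11.3137
d((1, -2), (-5, 8)) = 11.6619
d((1, -2), (-10, -10)) = 13.6015
d((-5, 8), (-10, -10)) = 18.6815

Closest pair: (-2, -2) and (1, -2) with distance 3.0

The closest pair is (-2, -2) and (1, -2) with Euclidean distance 3.0. For 4 points, brute-force pairwise comparison is shown above. For large n, the divide-and-conquer algorithm (sort by x, recurse on halves, check the dividing strip) achieves O(n log n).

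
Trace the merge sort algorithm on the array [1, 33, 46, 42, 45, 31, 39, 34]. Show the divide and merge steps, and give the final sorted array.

Merge sort trace:

Split: [1, 33, 46, 42, 45, 31, 39, 34] -> [1, 33, 46, 42] and [45, 31, 39, 34]
  Split: [1, 33, 46, 42] -> [1, 33] and [46, 42]
    Split: [1, 33] -> [1] and [33]
    Merge: [1] + [33] -> [1, 33]
    Split: [46, 42] -> [46] and [42]
    Merge: [46] + [42] -> [42, 46]
  Merge: [1, 33] + [42, 46] -> [1, 33, 42, 46]
  Split: [45, 31, 39, 34] -> [45, 31] and [39, 34]
    Split: [45, 31] -> [45] and [31]
    Merge: [45] + [31] -> [31, 45]
    Split: [39, 34] -> [39] and [34]
    Merge: [39] + [34] -> [34, 39]
  Merge: [31, 45] + [34, 39] -> [31, 34, 39, 45]
Merge: [1, 33, 42, 46] + [31, 34, 39, 45] -> [1, 31, 33, 34, 39, 42, 45, 46]

Final sorted array: [1, 31, 33, 34, 39, 42, 45, 46]

The merge sort proceeds by recursively splitting the array and merging sorted halves.
After all merges, the sorted array is [1, 31, 33, 34, 39, 42, 45, 46].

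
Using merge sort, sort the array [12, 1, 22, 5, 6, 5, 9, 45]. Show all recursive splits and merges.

Merge sort trace:

Split: [12, 1, 22, 5, 6, 5, 9, 45] -> [12, 1, 22, 5] and [6, 5, 9, 45]
  Split: [12, 1, 22, 5] -> [12, 1] and [22, 5]
    Split: [12, 1] -> [12] and [1]
    Merge: [12] + [1] -> [1, 12]
    Split: [22, 5] -> [22] and [5]
    Merge: [22] + [5] -> [5, 22]
  Merge: [1, 12] + [5, 22] -> [1, 5, 12, 22]
  Split: [6, 5, 9, 45] -> [6, 5] and [9, 45]
    Split: [6, 5] -> [6] and [5]
    Merge: [6] + [5] -> [5, 6]
    Split: [9, 45] -> [9] and [45]
    Merge: [9] + [45] -> [9, 45]
  Merge: [5, 6] + [9, 45] -> [5, 6, 9, 45]
Merge: [1, 5, 12, 22] + [5, 6, 9, 45] -> [1, 5, 5, 6, 9, 12, 22, 45]

Final sorted array: [1, 5, 5, 6, 9, 12, 22, 45]

The merge sort proceeds by recursively splitting the array and merging sorted halves.
After all merges, the sorted array is [1, 5, 5, 6, 9, 12, 22, 45].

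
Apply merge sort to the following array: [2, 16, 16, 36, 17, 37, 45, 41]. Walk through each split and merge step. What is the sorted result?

Merge sort trace:

Split: [2, 16, 16, 36, 17, 37, 45, 41] -> [2, 16, 16, 36] and [17, 37, 45, 41]
  Split: [2, 16, 16, 36] -> [2, 16] and [16, 36]
    Split: [2, 16] -> [2] and [16]
    Merge: [2] + [16] -> [2, 16]
    Split: [16, 36] -> [16] and [36]
    Merge: [16] + [36] -> [16, 36]
  Merge: [2, 16] + [16, 36] -> [2, 16, 16, 36]
  Split: [17, 37, 45, 41] -> [17, 37] and [45, 41]
    Split: [17, 37] -> [17] and [37]
    Merge: [17] + [37] -> [17, 37]
    Split: [45, 41] -> [45] and [41]
    Merge: [45] + [41] -> [41, 45]
  Merge: [17, 37] + [41, 45] -> [17, 37, 41, 45]
Merge: [2, 16, 16, 36] + [17, 37, 41, 45] -> [2, 16, 16, 17, 36, 37, 41, 45]

Final sorted array: [2, 16, 16, 17, 36, 37, 41, 45]

The merge sort proceeds by recursively splitting the array and merging sorted halves.
After all merges, the sorted array is [2, 16, 16, 17, 36, 37, 41, 45].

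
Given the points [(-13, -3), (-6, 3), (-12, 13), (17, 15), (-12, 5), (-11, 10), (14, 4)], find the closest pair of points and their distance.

Computing all pairwise distances among 7 points:

d((-13, -3), (-6, 3)) = 9.2195
d((-13, -3), (-12, 13)) = 16.0312
d((-13, -3), (17, 15)) = 34.9857
d((-13, -3), (-12, 5)) = 8.0623
d((-13, -3), (-11, 10)) = 13.1529
d((-13, -3), (14, 4)) = 27.8927
d((-6, 3), (-12, 13)) = 11.6619
d((-6, 3), (17, 15)) = 25.9422
d((-6, 3), (-12, 5)) = 6.3246
d((-6, 3), (-11, 10)) = 8.6023
d((-6, 3), (14, 4)) = 20.025
d((-12, 13), (17, 15)) = 29.0689
d((-12, 13), (-12, 5)) = 8.0
d((-12, 13), (-11, 10)) = 3.1623 <-- minimum
d((-12, 13), (14, 4)) = 27.5136
d((17, 15), (-12, 5)) = 30.6757
d((17, 15), (-11, 10)) = 28.4429
d((17, 15), (14, 4)) = 11.4018
d((-12, 5), (-11, 10)) = 5.099
d((-12, 5), (14, 4)) = 26.0192
d((-11, 10), (14, 4)) = 25.7099

Closest pair: (-12, 13) and (-11, 10) with distance 3.1623

The closest pair is (-12, 13) and (-11, 10) with Euclidean distance 3.1623. For 7 points, brute-force pairwise comparison is shown above. For large n, the divide-and-conquer algorithm (sort by x, recurse on halves, check the dividing strip) achieves O(n log n).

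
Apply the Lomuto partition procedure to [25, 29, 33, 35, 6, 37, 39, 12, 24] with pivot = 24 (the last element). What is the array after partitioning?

Lomuto partition with pivot = 24:

Initial array: [25, 29, 33, 35, 6, 37, 39, 12, 24]

arr[0]=25 > 24: no swap
arr[1]=29 > 24: no swap
arr[2]=33 > 24: no swap
arr[3]=35 > 24: no swap
arr[4]=6 <= 24: swap with position 0, array becomes [6, 29, 33, 35, 25, 37, 39, 12, 24]
arr[5]=37 > 24: no swap
arr[6]=39 > 24: no swap
arr[7]=12 <= 24: swap with position 1, array becomes [6, 12, 33, 35, 25, 37, 39, 29, 24]

Place pivot at position 2: [6, 12, 24, 35, 25, 37, 39, 29, 33]
Pivot position: 2

After partitioning with pivot 24, the array becomes [6, 12, 24, 35, 25, 37, 39, 29, 33]. The pivot is placed at index 2. All elements to the left of the pivot are <= 24, and all elements to the right are > 24.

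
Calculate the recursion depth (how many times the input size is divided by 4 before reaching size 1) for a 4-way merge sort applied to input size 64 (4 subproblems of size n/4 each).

For divide and conquer with division factor 4:

Problem sizes at each level:
Level 0: 64
Level 1: 16
Level 2: 4
Level 3: 1

The root is level 0 and the size-1 base case is level 3 (the tree spans levels 0 through 3, i.e. 4 levels counting the root), so the depth is the number of divisions: log_4(64) = 3

The recursion tree depth is log_4(64) = 3. At each level, the problem size is divided by 4, so it takes 3 divisions to reduce to a base case of size 1. The algorithm makes 4 recursive calls at each level.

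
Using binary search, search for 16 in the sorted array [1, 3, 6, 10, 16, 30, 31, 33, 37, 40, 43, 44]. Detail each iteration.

Binary search for 16 in [1, 3, 6, 10, 16, 30, 31, 33, 37, 40, 43, 44]:

lo=0, hi=11, mid=5, arr[mid]=30 -> 30 > 16, search left half
lo=0, hi=4, mid=2, arr[mid]=6 -> 6 < 16, search right half
lo=3, hi=4, mid=3, arr[mid]=10 -> 10 < 16, search right half
lo=4, hi=4, mid=4, arr[mid]=16 -> Found target at index 4!

Binary search finds 16 at index 4 after 4 comparisons. The search repeatedly halves the search space by comparing with the middle element.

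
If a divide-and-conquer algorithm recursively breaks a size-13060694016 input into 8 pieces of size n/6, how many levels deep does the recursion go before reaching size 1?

For divide and conquer with division factor 6:

Problem sizes at each level:
Level 0: 13060694016
Level 1: 2176782336
Level 2: 362797056
Level 3: 60466176
Level 4: 10077696
Level 5: 1679616
Level 6: 279936
Level 7: 46656
Level 8: 7776
Level 9: 1296
Level 10: 216
Level 11: 36
Level 12: 6
Level 13: 1

The root is level 0 and the size-1 base case is level 13 (the tree spans levels 0 through 13, i.e. 14 levels counting the root), so the depth is the number of divisions: log_6(13060694016) = 13

The recursion tree depth is log_6(13060694016) = 13. At each level, the problem size is divided by 6, so it takes 13 divisions to reduce to a base case of size 1. The algorithm makes 8 recursive calls at each level.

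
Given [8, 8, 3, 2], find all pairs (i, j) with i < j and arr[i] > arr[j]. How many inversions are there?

Finding inversions in [8, 8, 3, 2]:

(0, 2): arr[0]=8 > arr[2]=3
(0, 3): arr[0]=8 > arr[3]=2
(1, 2): arr[1]=8 > arr[2]=3
(1, 3): arr[1]=8 > arr[3]=2
(2, 3): arr[2]=3 > arr[3]=2

Total inversions: 5

The array has 5 inversion(s): (0,2), (0,3), (1,2), (1,3), (2,3). Each pair (i,j) satisfies i < j and arr[i] > arr[j].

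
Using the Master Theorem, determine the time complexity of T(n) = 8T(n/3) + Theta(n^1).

Master Theorem for T(n) = 8T(n/3) + O(n^1):

a = 8, b = 3, c = 1
log_b(a) = log_3(8) = 1.8928

Case 1: c = 1 < log_3(8) = 1.8928
T(n) = O(n^(log_3 8))

For T(n) = 8T(n/3) + O(n^1): log_3(8) = 1.8928. This is Case 1 of the Master Theorem (c < log_b(a), work dominated by leaves), giving O(n^(log_3 8)).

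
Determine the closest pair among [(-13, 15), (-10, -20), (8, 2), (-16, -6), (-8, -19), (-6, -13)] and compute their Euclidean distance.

Computing all pairwise distances among 6 points:

d((-13, 15), (-10, -20)) = 35.1283
d((-13, 15), (8, 2)) = 24.6982
d((-13, 15), (-16, -6)) = 21.2132
d((-13, 15), (-8, -19)) = 34.3657
d((-13, 15), (-6, -13)) = 28.8617
d((-10, -20), (8, 2)) = 28.4253
d((-10, -20), (-16, -6)) = 15.2315
d((-10, -20), (-8, -19)) = 2.2361 <-- minimum
d((-10, -20), (-6, -13)) = 8.0623
d((8, 2), (-16, -6)) = 25.2982
d((8, 2), (-8, -19)) = 26.4008
d((8, 2), (-6, -13)) = 20.5183
d((-16, -6), (-8, -19)) = 15.2643
d((-16, -6), (-6, -13)) = 12.2066
d((-8, -19), (-6, -13)) = 6.3246

Closest pair: (-10, -20) and (-8, -19) with distance 2.2361

The closest pair is (-10, -20) and (-8, -19) with Euclidean distance 2.2361. For 6 points, brute-force pairwise comparison is shown above. For large n, the divide-and-conquer algorithm (sort by x, recurse on halves, check the dividing strip) achieves O(n log n).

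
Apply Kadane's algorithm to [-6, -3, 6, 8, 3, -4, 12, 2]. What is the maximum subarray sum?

Using Kadane's algorithm on [-6, -3, 6, 8, 3, -4, 12, 2]:

Scanning through the array:
Position 1 (value -3): max_ending_here = -3, max_so_far = -3
Position 2 (value 6): max_ending_here = 6, max_so_far = 6
Position 3 (value 8): max_ending_here = 14, max_so_far = 14
Position 4 (value 3): max_ending_here = 17, max_so_far = 17
Position 5 (value -4): max_ending_here = 13, max_so_far = 17
Position 6 (value 12): max_ending_here = 25, max_so_far = 25
Position 7 (value 2): max_ending_here = 27, max_so_far = 27

Maximum subarray: [6, 8, 3, -4, 12, 2]
Maximum sum: 27

The maximum subarray is [6, 8, 3, -4, 12, 2] with sum 27. This subarray runs from index 2 to index 7.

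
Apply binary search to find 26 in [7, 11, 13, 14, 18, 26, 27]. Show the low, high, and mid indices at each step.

Binary search for 26 in [7, 11, 13, 14, 18, 26, 27]:

lo=0, hi=6, mid=3, arr[mid]=14 -> 14 < 26, search right half
lo=4, hi=6, mid=5, arr[mid]=26 -> Found target at index 5!

Binary search finds 26 at index 5 after 2 comparisons. The search repeatedly halves the search space by comparing with the middle element.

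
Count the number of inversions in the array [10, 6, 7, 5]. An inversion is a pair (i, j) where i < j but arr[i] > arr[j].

Finding inversions in [10, 6, 7, 5]:

(0, 1): arr[0]=10 > arr[1]=6
(0, 2): arr[0]=10 > arr[2]=7
(0, 3): arr[0]=10 > arr[3]=5
(1, 3): arr[1]=6 > arr[3]=5
(2, 3): arr[2]=7 > arr[3]=5

Total inversions: 5

The array has 5 inversion(s): (0,1), (0,2), (0,3), (1,3), (2,3). Each pair (i,j) satisfies i < j and arr[i] > arr[j].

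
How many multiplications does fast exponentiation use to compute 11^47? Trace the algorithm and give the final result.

Computing 11^47 by squaring (build up from 11^1; each line after the first costs one multiplication):

11^1 = 11
11^2 = (11^1)^2 = 11^2 = 121
11^4 = (11^2)^2 = 121^2 = 14641
11^5 = 11 * 11^4 = 11 * 14641 = 161051
11^10 = (11^5)^2 = 161051^2 = 25937424601
11^11 = 11 * 11^10 = 11 * 25937424601 = 285311670611
11^22 = (11^11)^2 = 285311670611^2 = 81402749386839761113321
11^23 = 11 * 11^22 = 11 * 81402749386839761113321 = 895430243255237372246531
11^46 = (11^23)^2 = 895430243255237372246531^2 = 801795320536133573571931534665380233173841533961
11^47 = 11 * 11^46 = 11 * 801795320536133573571931534665380233173841533961 = 8819748525897469309291246881319182564912256873571

Result: 8819748525897469309291246881319182564912256873571
Multiplications needed: 9 (9 lines after 11^1)

11^47 = 8819748525897469309291246881319182564912256873571. Using exponentiation by squaring, this requires 9 multiplications. The key idea: if the exponent is even, square the half-power; if odd, multiply by the base once.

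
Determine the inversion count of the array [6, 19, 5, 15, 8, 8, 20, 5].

Finding inversions in [6, 19, 5, 15, 8, 8, 20, 5]:

(0, 2): arr[0]=6 > arr[2]=5
(0, 7): arr[0]=6 > arr[7]=5
(1, 2): arr[1]=19 > arr[2]=5
(1, 3): arr[1]=19 > arr[3]=15
(1, 4): arr[1]=19 > arr[4]=8
(1, 5): arr[1]=19 > arr[5]=8
(1, 7): arr[1]=19 > arr[7]=5
(3, 4): arr[3]=15 > arr[4]=8
(3, 5): arr[3]=15 > arr[5]=8
(3, 7): arr[3]=15 > arr[7]=5
(4, 7): arr[4]=8 > arr[7]=5
(5, 7): arr[5]=8 > arr[7]=5
(6, 7): arr[6]=20 > arr[7]=5

Total inversions: 13

The array has 13 inversion(s): (0,2), (0,7), (1,2), (1,3), (1,4), (1,5), (1,7), (3,4), (3,5), (3,7), (4,7), (5,7), (6,7). Each pair (i,j) satisfies i < j and arr[i] > arr[j].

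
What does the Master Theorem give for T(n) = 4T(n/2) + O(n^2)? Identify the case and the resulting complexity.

Master Theorem for T(n) = 4T(n/2) + O(n^2):

a = 4, b = 2, c = 2
log_b(a) = log_2(4) = 2.0000

Case 2: c = 2 = log_2(4) = 2.0000
T(n) = O(n^2 log n) = O(n^2 log n)

For T(n) = 4T(n/2) + O(n^2): log_2(4) = 2.0000. This is Case 2 of the Master Theorem (c = log_b(a), equal work at all levels), giving O(n^2 log n).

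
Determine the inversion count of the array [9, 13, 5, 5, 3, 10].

Finding inversions in [9, 13, 5, 5, 3, 10]:

(0, 2): arr[0]=9 > arr[2]=5
(0, 3): arr[0]=9 > arr[3]=5
(0, 4): arr[0]=9 > arr[4]=3
(1, 2): arr[1]=13 > arr[2]=5
(1, 3): arr[1]=13 > arr[3]=5
(1, 4): arr[1]=13 > arr[4]=3
(1, 5): arr[1]=13 > arr[5]=10
(2, 4): arr[2]=5 > arr[4]=3
(3, 4): arr[3]=5 > arr[4]=3

Total inversions: 9

The array has 9 inversion(s): (0,2), (0,3), (0,4), (1,2), (1,3), (1,4), (1,5), (2,4), (3,4). Each pair (i,j) satisfies i < j and arr[i] > arr[j].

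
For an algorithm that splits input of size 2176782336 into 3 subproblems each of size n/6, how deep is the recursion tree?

For divide and conquer with division factor 6:

Problem sizes at each level:
Level 0: 2176782336
Level 1: 362797056
Level 2: 60466176
Level 3: 10077696
Level 4: 1679616
Level 5: 279936
Level 6: 46656
Level 7: 7776
Level 8: 1296
Level 9: 216
Level 10: 36
Level 11: 6
Level 12: 1

The root is level 0 and the size-1 base case is level 12 (the tree spans levels 0 through 12, i.e. 13 levels counting the root), so the depth is the number of divisions: log_6(2176782336) = 12

The recursion tree depth is log_6(2176782336) = 12. At each level, the problem size is divided by 6, so it takes 12 divisions to reduce to a base case of size 1. The algorithm makes 3 recursive calls at each level.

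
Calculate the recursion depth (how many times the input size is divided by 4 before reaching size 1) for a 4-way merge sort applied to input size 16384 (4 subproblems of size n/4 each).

For divide and conquer with division factor 4:

Problem sizes at each level:
Level 0: 16384
Level 1: 4096
Level 2: 1024
Level 3: 256
Level 4: 64
Level 5: 16
Level 6: 4
Level 7: 1

The root is level 0 and the size-1 base case is level 7 (the tree spans levels 0 through 7, i.e. 8 levels counting the root), so the depth is the number of divisions: log_4(16384) = 7

The recursion tree depth is log_4(16384) = 7. At each level, the problem size is divided by 4, so it takes 7 divisions to reduce to a base case of size 1. The algorithm makes 4 recursive calls at each level.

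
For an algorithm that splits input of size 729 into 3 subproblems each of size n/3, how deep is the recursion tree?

For divide and conquer with division factor 3:

Problem sizes at each level:
Level 0: 729
Level 1: 243
Level 2: 81
Level 3: 27
Level 4: 9
Level 5: 3
Level 6: 1

The root is level 0 and the size-1 base case is level 6 (the tree spans levels 0 through 6, i.e. 7 levels counting the root), so the depth is the number of divisions: log_3(729) = 6

The recursion tree depth is log_3(729) = 6. At each level, the problem size is divided by 3, so it takes 6 divisions to reduce to a base case of size 1. The algorithm makes 3 recursive calls at each level.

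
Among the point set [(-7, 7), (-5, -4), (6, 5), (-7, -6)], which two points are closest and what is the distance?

Computing all pairwise distances among 4 points:

d((-7, 7), (-5, -4)) = 11.1803
d((-7, 7), (6, 5)) = 13.1529
d((-7, 7), (-7, -6)) = 13.0
d((-5, -4), (6, 5)) = 14.2127
d((-5, -4), (-7, -6)) = 2.8284 <-- minimum
d((6, 5), (-7, -6)) = 17.0294

Closest pair: (-5, -4) and (-7, -6) with distance 2.8284

The closest pair is (-5, -4) and (-7, -6) with Euclidean distance 2.8284. For 4 points, brute-force pairwise comparison is shown above. For large n, the divide-and-conquer algorithm (sort by x, recurse on halves, check the dividing strip) achieves O(n log n).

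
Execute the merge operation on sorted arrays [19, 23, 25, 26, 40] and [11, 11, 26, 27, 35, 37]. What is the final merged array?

Merging process:

Compare 19 vs 11: take 11 from right. Merged: [11]
Compare 19 vs 11: take 11 from right. Merged: [11, 11]
Compare 19 vs 26: take 19 from left. Merged: [11, 11, 19]
Compare 23 vs 26: take 23 from left. Merged: [11, 11, 19, 23]
Compare 25 vs 26: take 25 from left. Merged: [11, 11, 19, 23, 25]
Compare 26 vs 26: take 26 from left. Merged: [11, 11, 19, 23, 25, 26]
Compare 40 vs 26: take 26 from right. Merged: [11, 11, 19, 23, 25, 26, 26]
Compare 40 vs 27: take 27 from right. Merged: [11, 11, 19, 23, 25, 26, 26, 27]
Compare 40 vs 35: take 35 from right. Merged: [11, 11, 19, 23, 25, 26, 26, 27, 35]
Compare 40 vs 37: take 37 from right. Merged: [11, 11, 19, 23, 25, 26, 26, 27, 35, 37]
Append remaining from left: [40]. Merged: [11, 11, 19, 23, 25, 26, 26, 27, 35, 37, 40]

Final merged array: [11, 11, 19, 23, 25, 26, 26, 27, 35, 37, 40]
Total comparisons: 10

The merged array is [11, 11, 19, 23, 25, 26, 26, 27, 35, 37, 40], requiring 10 comparisons. The merge step runs in O(n) time where n is the total number of elements.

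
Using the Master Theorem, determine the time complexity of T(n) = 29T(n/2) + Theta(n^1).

Master Theorem for T(n) = 29T(n/2) + O(n^1):

a = 29, b = 2, c = 1
log_b(a) = log_2(29) = 4.8580

Case 1: c = 1 < log_2(29) = 4.8580
T(n) = O(n^(log_2 29))

For T(n) = 29T(n/2) + O(n^1): log_2(29) = 4.8580. This is Case 1 of the Master Theorem (c < log_b(a), work dominated by leaves), giving O(n^(log_2 29)).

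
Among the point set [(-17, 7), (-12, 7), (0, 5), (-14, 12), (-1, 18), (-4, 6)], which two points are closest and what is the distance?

Computing all pairwise distances among 6 points:

d((-17, 7), (-12, 7)) = 5.0
d((-17, 7), (0, 5)) = 17.1172
d((-17, 7), (-14, 12)) = 5.831
d((-17, 7), (-1, 18)) = 19.4165
d((-17, 7), (-4, 6)) = 13.0384
d((-12, 7), (0, 5)) = 12.1655
d((-12, 7), (-14, 12)) = 5.3852
d((-12, 7), (-1, 18)) = 15.5563
d((-12, 7), (-4, 6)) = 8.0623
d((0, 5), (-14, 12)) = 15.6525
d((0, 5), (-1, 18)) = 13.0384
d((0, 5), (-4, 6)) = 4.1231 <-- minimum
d((-14, 12), (-1, 18)) = 14.3178
d((-14, 12), (-4, 6)) = 11.6619
d((-1, 18), (-4, 6)) = 12.3693

Closest pair: (0, 5) and (-4, 6) with distance 4.1231

The closest pair is (0, 5) and (-4, 6) with Euclidean distance 4.1231. For 6 points, brute-force pairwise comparison is shown above. For large n, the divide-and-conquer algorithm (sort by x, recurse on halves, check the dividing strip) achieves O(n log n).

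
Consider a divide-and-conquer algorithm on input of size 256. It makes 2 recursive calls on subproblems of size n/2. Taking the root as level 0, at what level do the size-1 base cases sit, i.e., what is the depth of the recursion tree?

For divide and conquer with division factor 2:

Problem sizes at each level:
Level 0: 256
Level 1: 128
Level 2: 64
Level 3: 32
Level 4: 16
Level 5: 8
Level 6: 4
Level 7: 2
Level 8: 1

The root is level 0 and the size-1 base case is level 8 (the tree spans levels 0 through 8, i.e. 9 levels counting the root), so the depth is the number of divisions: log_2(256) = 8

The recursion tree depth is log_2(256) = 8. At each level, the problem size is divided by 2, so it takes 8 divisions to reduce to a base case of size 1. The algorithm makes 2 recursive calls at each level.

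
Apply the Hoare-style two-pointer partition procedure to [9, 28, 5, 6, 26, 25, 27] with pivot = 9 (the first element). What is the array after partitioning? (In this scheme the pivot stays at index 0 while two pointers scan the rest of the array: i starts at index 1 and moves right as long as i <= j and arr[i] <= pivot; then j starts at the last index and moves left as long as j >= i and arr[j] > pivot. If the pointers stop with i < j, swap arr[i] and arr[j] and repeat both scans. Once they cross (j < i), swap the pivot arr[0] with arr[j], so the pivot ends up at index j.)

Hoare-style two-pointer partition with pivot = 9:

Initial array: [9, 28, 5, 6, 26, 25, 27]

Pointers start at i = 1, j = 6.
i stops at index 1 (arr[1]=28 > 9), j stops at index 3 (arr[3]=6 <= 9): swap arr[1] and arr[3], array becomes [9, 6, 5, 28, 26, 25, 27]
i ends at 3, j ends at 2: the pointers have crossed (j < i), so scanning stops.

Swap pivot arr[0] with arr[2] to place pivot at position 2: [5, 6, 9, 28, 26, 25, 27]
Pivot position: 2

After partitioning with pivot 9, the array becomes [5, 6, 9, 28, 26, 25, 27]. The pivot is placed at index 2. All elements to the left of the pivot are <= 9, and all elements to the right are > 9.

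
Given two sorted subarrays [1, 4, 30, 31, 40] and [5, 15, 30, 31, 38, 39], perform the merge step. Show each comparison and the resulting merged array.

Merging process:

Compare 1 vs 5: take 1 from left. Merged: [1]
Compare 4 vs 5: take 4 from left. Merged: [1, 4]
Compare 30 vs 5: take 5 from right. Merged: [1, 4, 5]
Compare 30 vs 15: take 15 from right. Merged: [1, 4, 5, 15]
Compare 30 vs 30: take 30 from left. Merged: [1, 4, 5, 15, 30]
Compare 31 vs 30: take 30 from right. Merged: [1, 4, 5, 15, 30, 30]
Compare 31 vs 31: take 31 from left. Merged: [1, 4, 5, 15, 30, 30, 31]
Compare 40 vs 31: take 31 from right. Merged: [1, 4, 5, 15, 30, 30, 31, 31]
Compare 40 vs 38: take 38 from right. Merged: [1, 4, 5, 15, 30, 30, 31, 31, 38]
Compare 40 vs 39: take 39 from right. Merged: [1, 4, 5, 15, 30, 30, 31, 31, 38, 39]
Append remaining from left: [40]. Merged: [1, 4, 5, 15, 30, 30, 31, 31, 38, 39, 40]

Final merged array: [1, 4, 5, 15, 30, 30, 31, 31, 38, 39, 40]
Total comparisons: 10

The merged array is [1, 4, 5, 15, 30, 30, 31, 31, 38, 39, 40], requiring 10 comparisons. The merge step runs in O(n) time where n is the total number of elements.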